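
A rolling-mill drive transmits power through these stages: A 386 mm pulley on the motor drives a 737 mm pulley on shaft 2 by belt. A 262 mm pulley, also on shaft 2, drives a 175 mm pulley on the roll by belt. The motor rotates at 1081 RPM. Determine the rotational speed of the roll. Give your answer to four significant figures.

belt 737/386 = 1.9093 → 1081/1.9093 = 566.17 RPM
belt 175/262 = 0.66794 → 566.17/0.66794 = 847.63 RPM

847.6 RPM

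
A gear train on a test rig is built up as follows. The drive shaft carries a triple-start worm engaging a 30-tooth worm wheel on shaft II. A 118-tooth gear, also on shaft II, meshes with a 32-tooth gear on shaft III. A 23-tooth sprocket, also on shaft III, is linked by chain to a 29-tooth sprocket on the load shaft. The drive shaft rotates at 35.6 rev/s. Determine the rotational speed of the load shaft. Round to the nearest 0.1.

10.4 rev/s

Worm: ratio = 30/3 = 10, so shaft II turns at 35.6 / 10 = 3.56 rev/s.
Gear mesh: ratio = 32/118 = 0.27119, so shaft III turns at 3.56 / 0.27119 = 13.127 rev/s.
Chain: ratio = 29/23 = 1.2609, so the load shaft turns at 13.127 / 1.2609 = 10.411 rev/s.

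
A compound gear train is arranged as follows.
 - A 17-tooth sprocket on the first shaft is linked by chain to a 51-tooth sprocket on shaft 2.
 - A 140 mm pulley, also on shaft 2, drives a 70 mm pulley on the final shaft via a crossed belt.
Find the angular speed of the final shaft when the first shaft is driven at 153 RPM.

102 RPM

chain 51/17 = 3 → 153/3 = 51 RPM
belt 70/140 = 0.5 → 51/0.5 = 102 RPM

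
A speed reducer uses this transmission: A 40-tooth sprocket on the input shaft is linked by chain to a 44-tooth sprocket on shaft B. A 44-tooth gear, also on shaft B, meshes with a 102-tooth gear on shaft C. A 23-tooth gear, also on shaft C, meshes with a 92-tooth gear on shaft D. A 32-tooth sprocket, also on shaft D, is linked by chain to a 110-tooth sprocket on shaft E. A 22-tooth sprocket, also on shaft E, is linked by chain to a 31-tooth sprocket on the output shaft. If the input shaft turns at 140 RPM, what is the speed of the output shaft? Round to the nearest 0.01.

the input shaft → shaft B (chain, 44/40): 140 ÷ 1.1 = 127.27 RPM
shaft B → shaft C (gear mesh, 102/44): 127.27 ÷ 2.3182 = 54.902 RPM
shaft C → shaft D (gear mesh, 92/23): 54.902 ÷ 4 = 13.725 RPM
shaft D → shaft E (chain, 110/32): 13.725 ÷ 3.4375 = 3.9929 RPM
shaft E → the output shaft (chain, 31/22): 3.9929 ÷ 1.4091 = 2.8336 RPM

2.83 RPM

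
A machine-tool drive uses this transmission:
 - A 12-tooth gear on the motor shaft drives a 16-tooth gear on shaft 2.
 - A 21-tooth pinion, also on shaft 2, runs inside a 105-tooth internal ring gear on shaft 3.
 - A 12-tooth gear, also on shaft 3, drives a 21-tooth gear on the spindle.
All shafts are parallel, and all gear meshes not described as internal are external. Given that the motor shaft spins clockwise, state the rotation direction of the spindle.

clockwise

the motor shaft → shaft 2: external mesh, 1 reversal → CCW.
shaft 2 → shaft 3: internal mesh, same direction → CCW.
shaft 3 → the spindle: external mesh, 1 reversal → CW.
2 reversals in total — an even number — so the spindle turns the same way as the motor shaft.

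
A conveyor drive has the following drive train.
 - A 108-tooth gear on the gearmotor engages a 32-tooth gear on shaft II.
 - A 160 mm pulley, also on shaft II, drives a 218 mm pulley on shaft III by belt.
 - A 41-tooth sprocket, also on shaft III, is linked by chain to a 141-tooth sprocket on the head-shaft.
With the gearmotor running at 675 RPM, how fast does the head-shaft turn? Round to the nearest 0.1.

Gear mesh: ratio = 32/108 = 0.2963, so shaft II turns at 675 / 0.2963 = 2278.1 RPM.
Belt: ratio = 218/160 = 1.3625, so shaft III turns at 2278.1 / 1.3625 = 1672 RPM.
Chain: ratio = 141/41 = 3.439, so the head-shaft turns at 1672 / 3.439 = 486.19 RPM.

486.2 RPM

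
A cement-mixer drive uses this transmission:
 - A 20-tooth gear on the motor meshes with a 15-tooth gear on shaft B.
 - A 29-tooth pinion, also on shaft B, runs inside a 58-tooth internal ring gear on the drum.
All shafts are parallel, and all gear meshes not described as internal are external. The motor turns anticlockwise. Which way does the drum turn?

the motor → shaft B: external mesh, 1 reversal → CW.
shaft B → the drum: internal mesh, same direction → CW.
1 reversal in total — an odd number — so the drum turns opposite to the motor.

clockwise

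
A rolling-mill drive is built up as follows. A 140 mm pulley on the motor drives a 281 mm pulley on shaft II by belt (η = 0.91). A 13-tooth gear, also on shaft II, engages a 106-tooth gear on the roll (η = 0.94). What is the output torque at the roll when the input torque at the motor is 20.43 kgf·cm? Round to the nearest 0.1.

286.0 kgf·cm

After the belt (281/140): 20.43 × 2.0071 × 0.91 = 37.315 kgf·cm
After the gear mesh (106/13): 37.315 × 8.1538 × 0.94 = 286.01 kgf·cm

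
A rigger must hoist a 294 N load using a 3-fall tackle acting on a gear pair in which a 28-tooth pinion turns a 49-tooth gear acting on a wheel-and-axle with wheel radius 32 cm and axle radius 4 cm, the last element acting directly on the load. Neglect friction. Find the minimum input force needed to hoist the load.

7 N

Block-and-tackle MA = number of supporting rope parts = 3.
Gear pair MA = 49/28 = 1.75.
Wheel-and-axle MA = R/r = 32/4 = 8.
Combined ideal MA = 3 × 1.75 × 8 = 42.
Effort = load / MA = 294 / 42 = 7 N.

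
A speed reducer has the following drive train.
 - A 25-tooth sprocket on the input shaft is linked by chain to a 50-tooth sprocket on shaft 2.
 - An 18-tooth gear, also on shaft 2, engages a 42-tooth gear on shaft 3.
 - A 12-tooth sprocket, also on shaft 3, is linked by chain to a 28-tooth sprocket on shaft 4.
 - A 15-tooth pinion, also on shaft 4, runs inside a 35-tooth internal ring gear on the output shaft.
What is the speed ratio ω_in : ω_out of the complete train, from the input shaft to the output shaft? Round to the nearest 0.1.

25.4

Each stage contributes driven/driver: chain 50/25 = 2, gear mesh 42/18 = 2.3333, chain 28/12 = 2.3333, internal gear 35/15 = 2.3333.
Overall: 2 × 2.3333 × 2.3333 × 2.3333 = 25.407.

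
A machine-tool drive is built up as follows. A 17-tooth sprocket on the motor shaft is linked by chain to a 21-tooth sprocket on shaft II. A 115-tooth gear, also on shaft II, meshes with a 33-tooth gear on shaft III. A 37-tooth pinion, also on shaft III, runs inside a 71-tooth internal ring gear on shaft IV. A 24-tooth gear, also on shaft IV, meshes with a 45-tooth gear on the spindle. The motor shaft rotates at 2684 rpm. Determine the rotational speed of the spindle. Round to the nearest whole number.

the motor shaft → shaft II (chain, 21/17): 2684 ÷ 1.2353 = 2172.8 rpm
shaft II → shaft III (gear mesh, 33/115): 2172.8 ÷ 0.28696 = 7571.7 rpm
shaft III → shaft IV (internal gear, 71/37): 7571.7 ÷ 1.9189 = 3945.8 rpm
shaft IV → the spindle (gear mesh, 45/24): 3945.8 ÷ 1.875 = 2104.4 rpm

2104 rpm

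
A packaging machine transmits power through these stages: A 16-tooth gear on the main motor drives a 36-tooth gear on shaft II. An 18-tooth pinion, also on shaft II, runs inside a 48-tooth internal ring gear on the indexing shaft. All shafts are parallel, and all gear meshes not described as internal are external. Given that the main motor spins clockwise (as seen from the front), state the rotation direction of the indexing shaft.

the main motor → shaft II: external mesh, 1 reversal → CCW.
shaft II → the indexing shaft: internal mesh, same direction → CCW.
1 reversal in total — an odd number — so the indexing shaft turns opposite to the main motor.

counterclockwise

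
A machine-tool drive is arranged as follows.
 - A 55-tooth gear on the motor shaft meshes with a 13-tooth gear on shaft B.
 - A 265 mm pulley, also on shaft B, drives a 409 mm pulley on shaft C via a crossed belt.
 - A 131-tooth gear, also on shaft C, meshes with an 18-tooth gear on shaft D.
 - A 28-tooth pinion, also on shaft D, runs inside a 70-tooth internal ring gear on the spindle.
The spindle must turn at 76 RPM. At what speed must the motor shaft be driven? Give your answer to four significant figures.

9.524 RPM

Overall ratio R = 0.23636 × 1.5434 × 0.1374 × 2.5 = 0.12531.
Required input speed = output speed × R = 76 × 0.12531 = 9.5239 RPM.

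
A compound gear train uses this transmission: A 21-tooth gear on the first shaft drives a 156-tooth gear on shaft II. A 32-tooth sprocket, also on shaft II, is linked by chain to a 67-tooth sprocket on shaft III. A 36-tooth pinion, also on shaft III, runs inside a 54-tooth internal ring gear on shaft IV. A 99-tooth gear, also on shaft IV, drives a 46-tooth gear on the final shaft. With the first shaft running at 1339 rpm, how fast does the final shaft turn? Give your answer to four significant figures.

123.5 rpm

Gear mesh: ratio = 156/21 = 7.4286, so shaft II turns at 1339 / 7.4286 = 180.25 rpm.
Chain: ratio = 67/32 = 2.0938, so shaft III turns at 180.25 / 2.0938 = 86.09 rpm.
Internal gear: ratio = 54/36 = 1.5, so shaft IV turns at 86.09 / 1.5 = 57.393 rpm.
Gear mesh: ratio = 46/99 = 0.46465, so the final shaft turns at 57.393 / 0.46465 = 123.52 rpm.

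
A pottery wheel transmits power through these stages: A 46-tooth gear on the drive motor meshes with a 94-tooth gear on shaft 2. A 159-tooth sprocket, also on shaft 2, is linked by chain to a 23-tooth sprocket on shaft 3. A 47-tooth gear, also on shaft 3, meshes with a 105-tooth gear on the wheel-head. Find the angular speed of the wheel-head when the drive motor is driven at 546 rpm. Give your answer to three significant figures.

827 rpm

gear mesh 94/46 = 2.0435 → 546/2.0435 = 267.19 rpm
chain 23/159 = 0.14465 → 267.19/0.14465 = 1847.1 rpm
gear mesh 105/47 = 2.234 → 1847.1/2.234 = 826.8 rpm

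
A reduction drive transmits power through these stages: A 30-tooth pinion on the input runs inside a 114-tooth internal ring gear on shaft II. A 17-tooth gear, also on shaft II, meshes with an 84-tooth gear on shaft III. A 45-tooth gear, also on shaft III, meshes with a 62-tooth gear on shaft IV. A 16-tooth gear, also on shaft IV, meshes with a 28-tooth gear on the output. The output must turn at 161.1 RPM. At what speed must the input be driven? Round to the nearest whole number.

7293 RPM

Overall ratio R = 3.8 × 4.9412 × 1.3778 × 1.75 = 45.272.
Required input speed = output speed × R = 161.1 × 45.272 = 7293.3 RPM.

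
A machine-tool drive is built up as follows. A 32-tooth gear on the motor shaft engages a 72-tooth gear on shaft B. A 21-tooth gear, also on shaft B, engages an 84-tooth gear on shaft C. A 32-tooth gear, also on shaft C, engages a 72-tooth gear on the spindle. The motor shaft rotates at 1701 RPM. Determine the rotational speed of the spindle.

Gear mesh: ratio = 72/32 = 2.25, so shaft B turns at 1701 / 2.25 = 756 RPM.
Gear mesh: ratio = 84/21 = 4, so shaft C turns at 756 / 4 = 189 RPM.
Gear mesh: ratio = 72/32 = 2.25, so the spindle turns at 189 / 2.25 = 84 RPM.

84 RPM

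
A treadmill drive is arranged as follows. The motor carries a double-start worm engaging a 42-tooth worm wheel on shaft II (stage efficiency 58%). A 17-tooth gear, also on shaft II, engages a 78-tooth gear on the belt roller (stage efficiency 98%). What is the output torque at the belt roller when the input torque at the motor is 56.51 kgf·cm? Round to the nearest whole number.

3095 kgf·cm

After the worm (42/2): 56.51 × 21 × 0.58 = 688.29 kgf·cm
After the gear mesh (78/17): 688.29 × 4.5882 × 0.98 = 3094.9 kgf·cm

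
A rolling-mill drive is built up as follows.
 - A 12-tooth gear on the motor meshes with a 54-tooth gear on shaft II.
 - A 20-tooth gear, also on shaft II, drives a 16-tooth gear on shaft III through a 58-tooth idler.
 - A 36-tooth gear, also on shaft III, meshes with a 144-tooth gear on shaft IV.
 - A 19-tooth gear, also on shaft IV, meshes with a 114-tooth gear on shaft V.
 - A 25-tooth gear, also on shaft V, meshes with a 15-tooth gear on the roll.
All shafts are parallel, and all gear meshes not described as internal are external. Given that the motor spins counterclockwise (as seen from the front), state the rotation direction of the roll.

the motor → shaft II: external mesh, 1 reversal → CW.
shaft II → shaft III: driver → idler → driven is 2 external meshes, 2 reversals → CW.
shaft III → shaft IV: external mesh, 1 reversal → CCW.
shaft IV → shaft V: external mesh, 1 reversal → CW.
shaft V → the roll: external mesh, 1 reversal → CCW.
6 reversals in total — an even number — so the roll turns the same way as the motor.

counterclockwise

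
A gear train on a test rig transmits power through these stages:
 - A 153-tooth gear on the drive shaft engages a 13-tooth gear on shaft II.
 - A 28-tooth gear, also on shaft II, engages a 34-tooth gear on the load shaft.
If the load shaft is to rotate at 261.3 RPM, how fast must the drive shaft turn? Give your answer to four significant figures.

Overall ratio R = 0.084967 × 1.2143 = 0.10317.
Required input speed = output speed × R = 261.3 × 0.10317 = 26.96 RPM.

26.96 RPM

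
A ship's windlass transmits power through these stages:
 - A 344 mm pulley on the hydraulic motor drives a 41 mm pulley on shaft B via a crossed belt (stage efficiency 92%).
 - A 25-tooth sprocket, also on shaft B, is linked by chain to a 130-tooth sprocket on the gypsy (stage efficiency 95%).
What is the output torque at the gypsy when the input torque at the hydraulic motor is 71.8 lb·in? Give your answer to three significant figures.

Belt: ratio = 41/344 = 0.11919; torque at shaft B = 71.8 × 0.11919 × 0.92 = 7.873 lb·in.
Chain: ratio = 130/25 = 5.2; torque at the gypsy = 7.873 × 5.2 × 0.95 = 38.892 lb·in.

38.9 lb·in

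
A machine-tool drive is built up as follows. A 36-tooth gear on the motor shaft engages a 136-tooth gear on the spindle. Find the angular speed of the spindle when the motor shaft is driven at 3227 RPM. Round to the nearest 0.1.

Gear mesh: ratio = 136/36 = 3.7778, so the spindle turns at 3227 / 3.7778 = 854.21 RPM.

854.2 RPM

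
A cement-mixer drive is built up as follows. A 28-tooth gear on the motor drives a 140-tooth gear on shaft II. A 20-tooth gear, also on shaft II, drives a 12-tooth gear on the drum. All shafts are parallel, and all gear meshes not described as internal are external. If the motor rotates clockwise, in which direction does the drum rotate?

the motor → shaft II: external mesh, 1 reversal → CCW.
shaft II → the drum: external mesh, 1 reversal → CW.
2 reversals in total — an even number — so the drum turns the same way as the motor.

clockwise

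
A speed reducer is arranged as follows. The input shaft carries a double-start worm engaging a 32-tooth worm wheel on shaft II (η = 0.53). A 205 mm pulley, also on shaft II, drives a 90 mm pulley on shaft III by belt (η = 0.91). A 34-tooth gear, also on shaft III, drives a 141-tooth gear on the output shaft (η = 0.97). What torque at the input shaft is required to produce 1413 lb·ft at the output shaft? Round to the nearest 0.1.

Overall ratio R = 16 × 0.43902 × 4.1471 = 29.131; overall efficiency η = 0.53 × 0.91 × 0.97 = 0.4678.
Input torque = output torque / (R × η) = 1413 / (29.131 × 0.4678) = 103.68 lb·ft.

103.7 lb·ft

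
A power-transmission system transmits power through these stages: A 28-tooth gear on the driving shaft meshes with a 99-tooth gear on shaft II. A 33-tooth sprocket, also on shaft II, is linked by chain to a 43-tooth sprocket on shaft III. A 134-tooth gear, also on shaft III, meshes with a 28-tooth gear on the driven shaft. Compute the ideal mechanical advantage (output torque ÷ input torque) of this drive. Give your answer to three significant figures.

Each stage contributes driven/driver: gear mesh 99/28 = 3.5357, chain 43/33 = 1.303, gear mesh 28/134 = 0.20896.
Overall: 3.5357 × 1.303 × 0.20896 = 0.96269.

0.963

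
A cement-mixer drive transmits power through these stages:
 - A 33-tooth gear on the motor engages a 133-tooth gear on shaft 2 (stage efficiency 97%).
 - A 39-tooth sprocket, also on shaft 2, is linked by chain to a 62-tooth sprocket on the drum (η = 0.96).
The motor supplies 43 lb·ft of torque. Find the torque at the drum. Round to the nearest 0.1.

256.6 lb·ft

Gear mesh: ratio = 133/33 = 4.0303; torque at shaft 2 = 43 × 4.0303 × 0.97 = 168.1 lb·ft.
Chain: ratio = 62/39 = 1.5897; torque at the drum = 168.1 × 1.5897 × 0.96 = 256.55 lb·ft.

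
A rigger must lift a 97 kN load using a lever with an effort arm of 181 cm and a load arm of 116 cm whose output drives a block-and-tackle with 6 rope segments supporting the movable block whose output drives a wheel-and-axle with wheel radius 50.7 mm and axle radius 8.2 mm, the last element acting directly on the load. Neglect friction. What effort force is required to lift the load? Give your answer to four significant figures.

1.676 kN

Lever MA = effort arm / load arm = 181/116 = 1.5603.
Block-and-tackle MA = number of supporting rope parts = 6.
Wheel-and-axle MA = R/r = 50.7/8.2 = 6.1829.
Combined ideal MA = 1.5603 × 6 × 6.1829 = 57.885.
Effort = load / MA = 97 / 57.885 = 1.6757 kN.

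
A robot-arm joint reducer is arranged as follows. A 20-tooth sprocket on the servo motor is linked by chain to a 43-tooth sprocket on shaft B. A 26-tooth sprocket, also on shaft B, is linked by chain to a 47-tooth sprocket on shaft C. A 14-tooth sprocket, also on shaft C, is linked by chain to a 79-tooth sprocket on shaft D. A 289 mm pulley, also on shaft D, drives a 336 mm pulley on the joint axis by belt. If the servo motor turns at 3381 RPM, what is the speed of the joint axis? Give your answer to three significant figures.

133 RPM

chain 43/20 = 2.15 → 3381/2.15 = 1572.6 RPM
chain 47/26 = 1.8077 → 1572.6/1.8077 = 869.93 RPM
chain 79/14 = 5.6429 → 869.93/5.6429 = 154.16 RPM
belt 336/289 = 1.1626 → 154.16/1.1626 = 132.6 RPM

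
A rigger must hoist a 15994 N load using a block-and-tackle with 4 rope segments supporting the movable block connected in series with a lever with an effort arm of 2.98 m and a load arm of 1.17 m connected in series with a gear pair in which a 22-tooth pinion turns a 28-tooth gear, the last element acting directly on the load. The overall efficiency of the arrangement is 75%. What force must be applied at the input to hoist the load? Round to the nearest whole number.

1645 N

Block-and-tackle MA = number of supporting rope parts = 4.
Lever MA = effort arm / load arm = 2.98/1.17 = 2.547.
Gear pair MA = 28/22 = 1.2727.
Combined ideal MA = 4 × 2.547 × 1.2727 = 12.967.
Actual MA = 12.967 × 0.75 = 9.7249.
Effort = load / actual MA = 15994 / 9.7249 = 1644.6 N.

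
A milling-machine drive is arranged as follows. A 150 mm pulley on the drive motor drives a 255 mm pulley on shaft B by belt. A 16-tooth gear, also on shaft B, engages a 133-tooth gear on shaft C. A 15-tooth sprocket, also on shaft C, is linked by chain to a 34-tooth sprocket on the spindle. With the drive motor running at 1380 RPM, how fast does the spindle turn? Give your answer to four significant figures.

43.08 RPM

belt 255/150 = 1.7 → 1380/1.7 = 811.76 RPM
gear mesh 133/16 = 8.3125 → 811.76/8.3125 = 97.656 RPM
chain 34/15 = 2.2667 → 97.656/2.2667 = 43.083 RPM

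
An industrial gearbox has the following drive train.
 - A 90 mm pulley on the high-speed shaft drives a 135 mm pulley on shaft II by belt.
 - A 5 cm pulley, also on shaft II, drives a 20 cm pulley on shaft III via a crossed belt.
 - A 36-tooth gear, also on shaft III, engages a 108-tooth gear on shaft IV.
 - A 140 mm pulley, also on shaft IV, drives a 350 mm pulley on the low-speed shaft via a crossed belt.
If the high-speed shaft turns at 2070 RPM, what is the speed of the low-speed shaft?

46 RPM

the high-speed shaft → shaft II (belt, 135/90): 2070 ÷ 1.5 = 1380 RPM
shaft II → shaft III (belt, 20/5): 1380 ÷ 4 = 345 RPM
shaft III → shaft IV (gear mesh, 108/36): 345 ÷ 3 = 115 RPM
shaft IV → the low-speed shaft (belt, 350/140): 115 ÷ 2.5 = 46 RPM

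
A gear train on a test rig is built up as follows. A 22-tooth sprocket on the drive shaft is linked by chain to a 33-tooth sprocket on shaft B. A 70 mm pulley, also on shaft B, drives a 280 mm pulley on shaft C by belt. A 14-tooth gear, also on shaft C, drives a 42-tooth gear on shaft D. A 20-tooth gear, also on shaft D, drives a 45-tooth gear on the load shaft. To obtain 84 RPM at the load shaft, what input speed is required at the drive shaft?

3402 RPM

Overall ratio R = 1.5 × 4 × 3 × 2.25 = 40.5.
Required input speed = output speed × R = 84 × 40.5 = 3402 RPM.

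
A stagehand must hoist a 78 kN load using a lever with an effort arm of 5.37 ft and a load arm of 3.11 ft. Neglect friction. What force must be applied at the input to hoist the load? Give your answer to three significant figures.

Lever MA = effort arm / load arm = 5.37/3.11 = 1.7267.
Effort = load / MA = 78 / 1.7267 = 45.173 kN.

45.2 kN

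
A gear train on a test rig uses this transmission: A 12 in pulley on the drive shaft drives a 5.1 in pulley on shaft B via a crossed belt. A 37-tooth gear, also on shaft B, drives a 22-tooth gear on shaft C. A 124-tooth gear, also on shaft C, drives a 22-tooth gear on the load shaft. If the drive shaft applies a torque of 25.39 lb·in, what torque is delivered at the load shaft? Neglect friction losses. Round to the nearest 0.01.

1.14 lb·in

After the belt (5.1/12): 25.39 × 0.425 = 10.791 lb·in
After the gear mesh (22/37): 10.791 × 0.59459 = 6.4161 lb·in
After the gear mesh (22/124): 6.4161 × 0.17742 = 1.1383 lb·in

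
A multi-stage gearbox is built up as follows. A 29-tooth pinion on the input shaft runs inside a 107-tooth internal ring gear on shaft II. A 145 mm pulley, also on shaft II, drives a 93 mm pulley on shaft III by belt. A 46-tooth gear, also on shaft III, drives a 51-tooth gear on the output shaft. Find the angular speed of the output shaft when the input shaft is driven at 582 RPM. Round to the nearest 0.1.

Internal gear: ratio = 107/29 = 3.6897, so shaft II turns at 582 / 3.6897 = 157.74 RPM.
Belt: ratio = 93/145 = 0.64138, so shaft III turns at 157.74 / 0.64138 = 245.94 RPM.
Gear mesh: ratio = 51/46 = 1.1087, so the output shaft turns at 245.94 / 1.1087 = 221.82 RPM.

221.8 RPM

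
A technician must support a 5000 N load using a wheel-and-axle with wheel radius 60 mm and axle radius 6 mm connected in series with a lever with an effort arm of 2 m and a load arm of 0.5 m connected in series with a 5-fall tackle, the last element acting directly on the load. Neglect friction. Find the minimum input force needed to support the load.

Wheel-and-axle MA = R/r = 60/6 = 10.
Lever MA = effort arm / load arm = 2/0.5 = 4.
Block-and-tackle MA = number of supporting rope parts = 5.
Combined ideal MA = 10 × 4 × 5 = 200.
Effort = load / MA = 5000 / 200 = 25 N.

25 N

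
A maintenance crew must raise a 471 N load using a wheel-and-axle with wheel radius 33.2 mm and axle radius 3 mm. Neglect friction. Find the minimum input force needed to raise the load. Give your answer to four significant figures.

Wheel-and-axle MA = R/r = 33.2/3 = 11.067.
Effort = load / MA = 471 / 11.067 = 42.56 N.

42.56 N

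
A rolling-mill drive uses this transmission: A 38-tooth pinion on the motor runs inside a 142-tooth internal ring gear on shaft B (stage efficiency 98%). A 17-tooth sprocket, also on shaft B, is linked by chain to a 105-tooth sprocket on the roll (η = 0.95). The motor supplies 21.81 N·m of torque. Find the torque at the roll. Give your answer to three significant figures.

469 N·m

After the internal gear (142/38): 21.81 × 3.7368 × 0.98 = 79.871 N·m
After the chain (105/17): 79.871 × 6.1765 × 0.95 = 468.65 N·m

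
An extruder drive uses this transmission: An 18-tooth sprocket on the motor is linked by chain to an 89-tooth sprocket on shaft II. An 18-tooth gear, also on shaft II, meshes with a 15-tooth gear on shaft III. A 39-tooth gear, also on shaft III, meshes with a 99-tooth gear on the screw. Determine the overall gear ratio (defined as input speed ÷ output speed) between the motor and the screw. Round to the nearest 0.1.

10.5

Each stage contributes driven/driver: chain 89/18 = 4.9444, gear mesh 15/18 = 0.83333, gear mesh 99/39 = 2.5385.
Overall: 4.9444 × 0.83333 × 2.5385 = 10.459.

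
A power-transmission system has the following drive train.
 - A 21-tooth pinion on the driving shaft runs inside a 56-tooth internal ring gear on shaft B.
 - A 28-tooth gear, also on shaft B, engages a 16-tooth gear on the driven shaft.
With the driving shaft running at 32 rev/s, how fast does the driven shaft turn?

Internal gear: ratio = 56/21 = 2.6667, so shaft B turns at 32 / 2.6667 = 12 rev/s.
Gear mesh: ratio = 16/28 = 0.57143, so the driven shaft turns at 12 / 0.57143 = 21 rev/s.

21 rev/s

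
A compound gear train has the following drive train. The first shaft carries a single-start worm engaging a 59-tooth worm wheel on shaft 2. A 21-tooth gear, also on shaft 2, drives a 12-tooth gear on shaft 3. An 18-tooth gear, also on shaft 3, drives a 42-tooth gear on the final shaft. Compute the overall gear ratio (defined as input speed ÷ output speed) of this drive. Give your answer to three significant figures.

78.7

Each stage contributes driven/driver: worm 59/1 = 59, gear mesh 12/21 = 0.57143, gear mesh 42/18 = 2.3333.
Overall: 59 × 0.57143 × 2.3333 = 78.667.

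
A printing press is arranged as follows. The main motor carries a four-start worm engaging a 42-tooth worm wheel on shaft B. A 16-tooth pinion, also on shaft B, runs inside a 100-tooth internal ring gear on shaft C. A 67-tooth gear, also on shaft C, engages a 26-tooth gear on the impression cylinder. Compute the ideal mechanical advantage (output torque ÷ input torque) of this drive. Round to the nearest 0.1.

Each stage contributes driven/driver: worm 42/4 = 10.5, internal gear 100/16 = 6.25, gear mesh 26/67 = 0.38806.
Overall: 10.5 × 6.25 × 0.38806 = 25.466.

25.5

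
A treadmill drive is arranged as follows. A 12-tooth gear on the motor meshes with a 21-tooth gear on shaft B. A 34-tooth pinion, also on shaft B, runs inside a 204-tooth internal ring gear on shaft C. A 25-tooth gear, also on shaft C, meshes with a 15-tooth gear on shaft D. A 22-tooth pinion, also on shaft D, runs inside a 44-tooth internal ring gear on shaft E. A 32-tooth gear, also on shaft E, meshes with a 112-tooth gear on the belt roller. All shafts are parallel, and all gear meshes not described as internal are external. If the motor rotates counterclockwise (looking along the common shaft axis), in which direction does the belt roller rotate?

the motor → shaft B: external mesh, 1 reversal → CW.
shaft B → shaft C: internal mesh, same direction → CW.
shaft C → shaft D: external mesh, 1 reversal → CCW.
shaft D → shaft E: internal mesh, same direction → CCW.
shaft E → the belt roller: external mesh, 1 reversal → CW.
3 reversals in total — an odd number — so the belt roller turns opposite to the motor.

clockwise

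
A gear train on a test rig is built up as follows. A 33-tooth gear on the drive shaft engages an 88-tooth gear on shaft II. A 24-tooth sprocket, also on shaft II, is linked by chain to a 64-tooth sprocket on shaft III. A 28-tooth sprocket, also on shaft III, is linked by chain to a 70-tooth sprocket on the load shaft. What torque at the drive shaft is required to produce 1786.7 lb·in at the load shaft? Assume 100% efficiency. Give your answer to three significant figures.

101 lb·in

Overall ratio R = 2.6667 × 2.6667 × 2.5 = 17.778.
Input torque = output torque / R = 1786.7 / 17.778 = 100.5 lb·in.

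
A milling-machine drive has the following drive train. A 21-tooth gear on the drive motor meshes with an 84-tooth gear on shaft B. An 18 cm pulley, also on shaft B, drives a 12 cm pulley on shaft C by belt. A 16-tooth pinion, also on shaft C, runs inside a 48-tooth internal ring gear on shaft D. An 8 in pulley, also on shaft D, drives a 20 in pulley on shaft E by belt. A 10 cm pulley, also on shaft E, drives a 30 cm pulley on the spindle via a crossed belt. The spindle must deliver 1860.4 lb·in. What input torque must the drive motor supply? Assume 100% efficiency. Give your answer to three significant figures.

Overall ratio R = 4 × 0.66667 × 3 × 2.5 × 3 = 60.
Input torque = output torque / R = 1860.4 / 60 = 31.007 lb·in.

31.0 lb·in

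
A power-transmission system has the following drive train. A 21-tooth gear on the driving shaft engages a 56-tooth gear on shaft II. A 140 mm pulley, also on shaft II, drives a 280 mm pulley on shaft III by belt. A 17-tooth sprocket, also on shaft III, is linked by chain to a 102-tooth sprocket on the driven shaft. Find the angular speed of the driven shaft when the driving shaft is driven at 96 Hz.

3 Hz

the driving shaft → shaft II (gear mesh, 56/21): 96 ÷ 2.6667 = 36 Hz
shaft II → shaft III (belt, 280/140): 36 ÷ 2 = 18 Hz
shaft III → the driven shaft (chain, 102/17): 18 ÷ 6 = 3 Hz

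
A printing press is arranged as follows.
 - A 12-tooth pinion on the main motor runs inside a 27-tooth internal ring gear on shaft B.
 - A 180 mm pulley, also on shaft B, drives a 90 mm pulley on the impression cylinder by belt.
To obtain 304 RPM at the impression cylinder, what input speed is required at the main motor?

342 RPM

Overall ratio R = 2.25 × 0.5 = 1.125.
Required input speed = output speed × R = 304 × 1.125 = 342 RPM.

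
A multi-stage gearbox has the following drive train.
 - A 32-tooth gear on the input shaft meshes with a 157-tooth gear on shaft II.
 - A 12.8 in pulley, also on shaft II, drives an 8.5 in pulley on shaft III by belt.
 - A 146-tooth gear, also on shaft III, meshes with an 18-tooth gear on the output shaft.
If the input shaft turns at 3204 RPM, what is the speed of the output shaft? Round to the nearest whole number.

7977 RPM

gear mesh 157/32 = 4.9062 → 3204/4.9062 = 653.04 RPM
belt 8.5/12.8 = 0.66406 → 653.04/0.66406 = 983.41 RPM
gear mesh 18/146 = 0.12329 → 983.41/0.12329 = 7976.5 RPM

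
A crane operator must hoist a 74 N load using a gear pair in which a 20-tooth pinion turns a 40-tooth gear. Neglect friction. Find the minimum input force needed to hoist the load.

37 N

Gear pair MA = 40/20 = 2.
Effort = load / MA = 74 / 2 = 37 N.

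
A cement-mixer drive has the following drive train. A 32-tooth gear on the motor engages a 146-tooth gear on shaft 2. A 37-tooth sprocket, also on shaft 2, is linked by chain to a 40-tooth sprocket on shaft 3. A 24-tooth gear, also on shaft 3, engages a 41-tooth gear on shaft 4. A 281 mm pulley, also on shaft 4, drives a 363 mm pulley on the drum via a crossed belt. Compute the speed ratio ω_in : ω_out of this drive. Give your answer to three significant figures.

10.9

Each stage contributes driven/driver: gear mesh 146/32 = 4.5625, chain 40/37 = 1.0811, gear mesh 41/24 = 1.7083, belt 363/281 = 1.2918.
Overall: 4.5625 × 1.0811 × 1.7083 × 1.2918 = 10.885.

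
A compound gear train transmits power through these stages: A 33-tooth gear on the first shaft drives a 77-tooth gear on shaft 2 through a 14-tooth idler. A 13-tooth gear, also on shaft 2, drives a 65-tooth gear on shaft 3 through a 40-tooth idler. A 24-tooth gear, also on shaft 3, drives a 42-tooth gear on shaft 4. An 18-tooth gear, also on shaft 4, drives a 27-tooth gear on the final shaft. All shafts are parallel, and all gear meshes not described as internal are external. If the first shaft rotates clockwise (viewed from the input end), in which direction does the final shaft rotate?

the first shaft → shaft 2: driver → idler → driven is 2 external meshes, 2 reversals → CW.
shaft 2 → shaft 3: driver → idler → driven is 2 external meshes, 2 reversals → CW.
shaft 3 → shaft 4: external mesh, 1 reversal → CCW.
shaft 4 → the final shaft: external mesh, 1 reversal → CW.
6 reversals in total — an even number — so the final shaft turns the same way as the first shaft.

clockwise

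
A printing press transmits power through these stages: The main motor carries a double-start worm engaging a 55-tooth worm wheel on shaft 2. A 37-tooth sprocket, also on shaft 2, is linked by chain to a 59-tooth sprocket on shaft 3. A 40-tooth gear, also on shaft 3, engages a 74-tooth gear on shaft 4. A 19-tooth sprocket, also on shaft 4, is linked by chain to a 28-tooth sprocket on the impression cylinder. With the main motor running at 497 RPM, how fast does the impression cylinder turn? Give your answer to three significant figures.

4.16 RPM

the main motor → shaft 2 (worm, 55/2): 497 ÷ 27.5 = 18.073 RPM
shaft 2 → shaft 3 (chain, 59/37): 18.073 ÷ 1.5946 = 11.334 RPM
shaft 3 → shaft 4 (gear mesh, 74/40): 11.334 ÷ 1.85 = 6.1263 RPM
shaft 4 → the impression cylinder (chain, 28/19): 6.1263 ÷ 1.4737 = 4.1572 RPM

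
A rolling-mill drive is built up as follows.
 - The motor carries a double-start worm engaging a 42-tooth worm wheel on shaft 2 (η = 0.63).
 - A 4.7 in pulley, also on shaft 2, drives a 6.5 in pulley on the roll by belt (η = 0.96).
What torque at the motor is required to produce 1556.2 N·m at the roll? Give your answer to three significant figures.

88.6 N·m

Overall ratio R = 21 × 1.383 = 29.043; overall efficiency η = 0.63 × 0.96 = 0.6048.
Input torque = output torque / (R × η) = 1556.2 / (29.043 × 0.6048) = 88.597 N·m.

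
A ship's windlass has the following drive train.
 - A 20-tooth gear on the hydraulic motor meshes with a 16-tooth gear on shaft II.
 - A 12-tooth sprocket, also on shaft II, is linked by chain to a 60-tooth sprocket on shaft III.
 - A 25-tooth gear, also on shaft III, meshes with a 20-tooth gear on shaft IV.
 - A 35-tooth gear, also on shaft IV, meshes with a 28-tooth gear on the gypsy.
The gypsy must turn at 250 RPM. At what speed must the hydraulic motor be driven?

640 RPM

Overall ratio R = 0.8 × 5 × 0.8 × 0.8 = 2.56.
Required input speed = output speed × R = 250 × 2.56 = 640 RPM.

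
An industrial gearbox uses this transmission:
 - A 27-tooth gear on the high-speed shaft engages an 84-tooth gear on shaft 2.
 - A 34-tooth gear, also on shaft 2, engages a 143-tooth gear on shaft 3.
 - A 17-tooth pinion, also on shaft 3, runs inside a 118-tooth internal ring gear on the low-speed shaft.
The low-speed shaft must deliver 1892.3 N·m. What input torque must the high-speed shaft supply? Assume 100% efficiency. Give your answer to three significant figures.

20.8 N·m

Overall ratio R = 3.1111 × 4.2059 × 6.9412 = 90.825.
Input torque = output torque / R = 1892.3 / 90.825 = 20.835 N·m.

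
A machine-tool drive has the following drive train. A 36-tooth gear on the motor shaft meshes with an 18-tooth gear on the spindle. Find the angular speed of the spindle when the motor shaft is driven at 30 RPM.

60 RPM

Gear mesh: ratio = 18/36 = 0.5, so the spindle turns at 30 / 0.5 = 60 RPM.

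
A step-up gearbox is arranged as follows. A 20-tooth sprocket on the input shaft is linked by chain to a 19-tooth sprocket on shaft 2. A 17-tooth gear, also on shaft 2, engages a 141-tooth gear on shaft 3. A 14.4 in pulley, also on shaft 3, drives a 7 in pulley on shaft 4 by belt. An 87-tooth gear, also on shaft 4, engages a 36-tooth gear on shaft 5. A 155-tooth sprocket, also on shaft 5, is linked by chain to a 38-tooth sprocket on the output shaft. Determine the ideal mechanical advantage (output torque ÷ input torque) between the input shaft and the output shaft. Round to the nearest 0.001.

Each stage contributes driven/driver: chain 19/20 = 0.95, gear mesh 141/17 = 8.2941, belt 7/14.4 = 0.48611, gear mesh 36/87 = 0.41379, chain 38/155 = 0.24516.
Overall: 0.95 × 8.2941 × 0.48611 × 0.41379 × 0.24516 = 0.38857.

0.389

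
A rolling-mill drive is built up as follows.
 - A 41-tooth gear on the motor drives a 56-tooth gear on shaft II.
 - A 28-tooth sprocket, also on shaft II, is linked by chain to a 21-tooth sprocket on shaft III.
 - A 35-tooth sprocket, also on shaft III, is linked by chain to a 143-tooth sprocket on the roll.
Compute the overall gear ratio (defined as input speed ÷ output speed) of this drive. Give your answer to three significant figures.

4.19

Each stage contributes driven/driver: gear mesh 56/41 = 1.3659, chain 21/28 = 0.75, chain 143/35 = 4.0857.
Overall: 1.3659 × 0.75 × 4.0857 = 4.1854.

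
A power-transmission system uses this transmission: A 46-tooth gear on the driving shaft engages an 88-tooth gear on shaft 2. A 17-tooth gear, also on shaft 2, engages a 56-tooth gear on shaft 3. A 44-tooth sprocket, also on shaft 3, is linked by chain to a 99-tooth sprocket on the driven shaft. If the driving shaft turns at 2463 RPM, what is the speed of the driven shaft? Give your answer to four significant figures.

173.7 RPM

gear mesh 88/46 = 1.913 → 2463/1.913 = 1287.5 RPM
gear mesh 56/17 = 3.2941 → 1287.5/3.2941 = 390.84 RPM
chain 99/44 = 2.25 → 390.84/2.25 = 173.71 RPM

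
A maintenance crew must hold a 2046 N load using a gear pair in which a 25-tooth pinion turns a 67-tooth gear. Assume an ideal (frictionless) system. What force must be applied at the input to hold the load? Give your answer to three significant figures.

763 N

Gear pair MA = 67/25 = 2.68.
Effort = load / MA = 2046 / 2.68 = 763.43 N.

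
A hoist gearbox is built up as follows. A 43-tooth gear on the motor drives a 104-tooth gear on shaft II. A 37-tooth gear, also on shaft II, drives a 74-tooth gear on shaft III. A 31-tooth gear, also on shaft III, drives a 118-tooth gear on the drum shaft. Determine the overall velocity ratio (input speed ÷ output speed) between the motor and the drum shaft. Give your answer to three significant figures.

18.4

Each stage contributes driven/driver: gear mesh 104/43 = 2.4186, gear mesh 74/37 = 2, gear mesh 118/31 = 3.8065.
Overall: 2.4186 × 2 × 3.8065 = 18.413.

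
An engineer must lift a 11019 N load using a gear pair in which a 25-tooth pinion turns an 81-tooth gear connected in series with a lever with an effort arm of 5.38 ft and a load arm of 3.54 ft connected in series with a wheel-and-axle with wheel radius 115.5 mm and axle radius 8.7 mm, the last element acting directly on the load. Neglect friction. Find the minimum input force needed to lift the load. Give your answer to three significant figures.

Gear pair MA = 81/25 = 3.24.
Lever MA = effort arm / load arm = 5.38/3.54 = 1.5198.
Wheel-and-axle MA = R/r = 115.5/8.7 = 13.276.
Combined ideal MA = 3.24 × 1.5198 × 13.276 = 65.371.
Effort = load / MA = 11019 / 65.371 = 168.56 N.

169 N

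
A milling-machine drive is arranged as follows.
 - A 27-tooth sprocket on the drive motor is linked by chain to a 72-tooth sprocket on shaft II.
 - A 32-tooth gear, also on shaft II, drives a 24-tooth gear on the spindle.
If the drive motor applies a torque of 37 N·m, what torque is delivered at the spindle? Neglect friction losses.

74 N·m

After the chain (72/27): 37 × 2.6667 = 98.667 N·m
After the gear mesh (24/32): 98.667 × 0.75 = 74 N·m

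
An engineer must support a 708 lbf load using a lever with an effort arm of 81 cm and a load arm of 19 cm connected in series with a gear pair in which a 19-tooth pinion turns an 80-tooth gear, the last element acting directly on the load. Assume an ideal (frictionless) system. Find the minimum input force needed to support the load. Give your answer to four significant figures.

39.44 lbf

Lever MA = effort arm / load arm = 81/19 = 4.2632.
Gear pair MA = 80/19 = 4.2105.
Combined ideal MA = 4.2632 × 4.2105 = 17.95.
Effort = load / MA = 708 / 17.95 = 39.443 lbf.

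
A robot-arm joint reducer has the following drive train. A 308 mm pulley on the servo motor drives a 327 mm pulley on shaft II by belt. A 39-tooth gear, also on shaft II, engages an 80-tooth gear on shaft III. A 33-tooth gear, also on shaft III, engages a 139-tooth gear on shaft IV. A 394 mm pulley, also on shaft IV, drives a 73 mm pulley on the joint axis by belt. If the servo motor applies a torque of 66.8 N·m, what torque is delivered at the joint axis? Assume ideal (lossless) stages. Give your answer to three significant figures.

114 N·m

belt 327/308 = 1.0617 → τ = 66.8·1.0617 = 70.921 N·m
gear mesh 80/39 = 2.0513 → τ = 70.921·2.0513 = 145.48 N·m
gear mesh 139/33 = 4.2121 → τ = 145.48·4.2121 = 612.77 N·m
belt 73/394 = 0.18528 → τ = 612.77·0.18528 = 113.53 N·m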